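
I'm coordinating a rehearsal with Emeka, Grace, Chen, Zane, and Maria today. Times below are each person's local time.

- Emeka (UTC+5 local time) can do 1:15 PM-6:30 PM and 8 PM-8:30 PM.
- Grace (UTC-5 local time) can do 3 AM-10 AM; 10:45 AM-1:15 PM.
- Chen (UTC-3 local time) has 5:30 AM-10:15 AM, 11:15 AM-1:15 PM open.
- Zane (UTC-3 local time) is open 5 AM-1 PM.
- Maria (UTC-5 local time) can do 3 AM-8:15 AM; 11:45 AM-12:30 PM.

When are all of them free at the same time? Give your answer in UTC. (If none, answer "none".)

08:30-13:15

Emeka in UTC: 08:15-13:30, 15:00-15:30 (subtract 5h to convert from UTC+5).
Grace in UTC: 08:00-15:00, 15:45-18:15 (add 5h to convert from UTC-5).
Chen in UTC: 08:30-13:15, 14:15-16:15 (add 3h to convert from UTC-3).
Zane in UTC: 08:00-16:00 (add 3h to convert from UTC-3).
Maria in UTC: 08:00-13:15, 16:45-17:30 (add 5h to convert from UTC-5).
Emeka ∩ Grace: 08:15-13:30.
Emeka ∩ Grace ∩ Chen: 08:30-13:15.
Emeka ∩ Grace ∩ Chen ∩ Zane: 08:30-13:15.
Emeka ∩ Grace ∩ Chen ∩ Zane ∩ Maria: 08:30-13:15.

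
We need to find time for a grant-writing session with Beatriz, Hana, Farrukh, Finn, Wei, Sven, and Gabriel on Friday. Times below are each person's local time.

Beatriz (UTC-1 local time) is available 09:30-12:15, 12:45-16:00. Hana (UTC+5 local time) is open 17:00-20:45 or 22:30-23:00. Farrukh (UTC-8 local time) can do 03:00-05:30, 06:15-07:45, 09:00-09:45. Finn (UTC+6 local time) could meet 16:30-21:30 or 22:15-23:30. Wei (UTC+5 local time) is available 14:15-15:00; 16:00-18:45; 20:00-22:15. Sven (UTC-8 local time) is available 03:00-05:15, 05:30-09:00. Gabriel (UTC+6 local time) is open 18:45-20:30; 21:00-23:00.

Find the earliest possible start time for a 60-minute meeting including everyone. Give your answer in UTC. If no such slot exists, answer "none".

none

Beatriz in UTC: 10:30-13:15, 13:45-17:00 (add 1h to convert from UTC-1).
Hana in UTC: 12:00-15:45, 17:30-18:00 (subtract 5h to convert from UTC+5).
Farrukh in UTC: 11:00-13:30, 14:15-15:45, 17:00-17:45 (add 8h to convert from UTC-8).
Finn in UTC: 10:30-15:30, 16:15-17:30 (subtract 6h to convert from UTC+6).
Wei in UTC: 09:15-10:00, 11:00-13:45, 15:00-17:15 (subtract 5h to convert from UTC+5).
Sven in UTC: 11:00-13:15, 13:30-17:00 (add 8h to convert from UTC-8).
Gabriel in UTC: 12:45-14:30, 15:00-17:00 (subtract 6h to convert from UTC+6).
Beatriz ∩ Hana: 12:00-13:15, 13:45-15:45.
Beatriz ∩ Hana ∩ Farrukh: 12:00-13:15, 14:15-15:45.
Beatriz ∩ Hana ∩ Farrukh ∩ Finn: 12:00-13:15, 14:15-15:30.
Beatriz ∩ Hana ∩ Farrukh ∩ Finn ∩ Wei: 12:00-13:15, 15:00-15:30.
Beatriz ∩ Hana ∩ Farrukh ∩ Finn ∩ Wei ∩ Sven: 12:00-13:15, 15:00-15:30.
Beatriz ∩ Hana ∩ Farrukh ∩ Finn ∩ Wei ∩ Sven ∩ Gabriel: 12:45-13:15, 15:00-15:30.
No common window is at least 60 minutes long.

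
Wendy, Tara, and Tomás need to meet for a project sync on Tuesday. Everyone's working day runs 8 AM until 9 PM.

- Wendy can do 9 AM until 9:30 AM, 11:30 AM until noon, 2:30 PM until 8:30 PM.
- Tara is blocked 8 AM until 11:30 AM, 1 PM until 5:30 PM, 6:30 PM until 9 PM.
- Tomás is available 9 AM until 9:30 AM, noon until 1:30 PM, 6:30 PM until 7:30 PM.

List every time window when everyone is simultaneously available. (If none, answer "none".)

Wendy free: 09:00-09:30, 11:30-12:00, 14:30-20:30.
Tara free: 11:30-13:00, 17:30-18:30 (invert busy blocks within the working day).
Tomás free: 09:00-09:30, 12:00-13:30, 18:30-19:30.
Wendy ∩ Tara: 11:30-12:00, 17:30-18:30.
Wendy ∩ Tara ∩ Tomás: ∅.
There is no time when everyone is free.

none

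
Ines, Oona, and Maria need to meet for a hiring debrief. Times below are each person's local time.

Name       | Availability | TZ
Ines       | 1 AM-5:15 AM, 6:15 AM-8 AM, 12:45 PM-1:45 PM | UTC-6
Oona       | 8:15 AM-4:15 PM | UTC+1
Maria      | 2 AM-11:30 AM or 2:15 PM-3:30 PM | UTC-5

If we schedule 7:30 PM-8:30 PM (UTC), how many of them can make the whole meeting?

Ines in UTC: 07:00-11:15, 12:15-14:00, 18:45-19:45 (add 6h to convert from UTC-6).
Oona in UTC: 07:15-15:15 (subtract 1h to convert from UTC+1).
Maria in UTC: 07:00-16:30, 19:15-20:30 (add 5h to convert from UTC-5).
Maria can make the full 19:30-20:30 slot — that's 1.

1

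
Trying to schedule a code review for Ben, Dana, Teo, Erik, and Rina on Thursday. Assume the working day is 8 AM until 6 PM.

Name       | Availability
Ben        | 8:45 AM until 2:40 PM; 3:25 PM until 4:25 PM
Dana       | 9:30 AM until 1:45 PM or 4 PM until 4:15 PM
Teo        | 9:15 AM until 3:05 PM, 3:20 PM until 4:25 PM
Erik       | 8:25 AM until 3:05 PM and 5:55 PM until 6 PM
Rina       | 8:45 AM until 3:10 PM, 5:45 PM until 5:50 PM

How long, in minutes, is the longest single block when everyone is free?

255

Ben ∩ Dana: 09:30-13:45, 16:00-16:15.
Ben ∩ Dana ∩ Teo: 09:30-13:45, 16:00-16:15.
Ben ∩ Dana ∩ Teo ∩ Erik: 09:30-13:45.
Ben ∩ Dana ∩ Teo ∩ Erik ∩ Rina: 09:30-13:45.
The longest is 09:30-13:45 at 255 minutes.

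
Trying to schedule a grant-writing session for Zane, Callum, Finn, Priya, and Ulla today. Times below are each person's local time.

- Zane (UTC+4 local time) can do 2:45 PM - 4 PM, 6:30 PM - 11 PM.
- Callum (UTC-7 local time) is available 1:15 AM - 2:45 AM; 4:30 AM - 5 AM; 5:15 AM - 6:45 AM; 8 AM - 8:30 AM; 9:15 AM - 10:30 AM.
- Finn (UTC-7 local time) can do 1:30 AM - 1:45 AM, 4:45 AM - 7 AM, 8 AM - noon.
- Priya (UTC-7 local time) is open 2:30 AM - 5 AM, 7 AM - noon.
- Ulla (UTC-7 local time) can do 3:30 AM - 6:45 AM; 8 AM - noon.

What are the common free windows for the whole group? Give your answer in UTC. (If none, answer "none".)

Zane in UTC: 10:45-12:00, 14:30-19:00 (subtract 4h to convert from UTC+4).
Callum in UTC: 08:15-09:45, 11:30-12:00, 12:15-13:45, 15:00-15:30, 16:15-17:30 (add 7h to convert from UTC-7).
Finn in UTC: 08:30-08:45, 11:45-14:00, 15:00-19:00 (add 7h to convert from UTC-7).
Priya in UTC: 09:30-12:00, 14:00-19:00 (add 7h to convert from UTC-7).
Ulla in UTC: 10:30-13:45, 15:00-19:00 (add 7h to convert from UTC-7).
Zane ∩ Callum: 11:30-12:00, 15:00-15:30, 16:15-17:30.
Zane ∩ Callum ∩ Finn: 11:45-12:00, 15:00-15:30, 16:15-17:30.
Zane ∩ Callum ∩ Finn ∩ Priya: 11:45-12:00, 15:00-15:30, 16:15-17:30.
Zane ∩ Callum ∩ Finn ∩ Priya ∩ Ulla: 11:45-12:00, 15:00-15:30, 16:15-17:30.

11:45-12:00, 15:00-15:30, 16:15-17:30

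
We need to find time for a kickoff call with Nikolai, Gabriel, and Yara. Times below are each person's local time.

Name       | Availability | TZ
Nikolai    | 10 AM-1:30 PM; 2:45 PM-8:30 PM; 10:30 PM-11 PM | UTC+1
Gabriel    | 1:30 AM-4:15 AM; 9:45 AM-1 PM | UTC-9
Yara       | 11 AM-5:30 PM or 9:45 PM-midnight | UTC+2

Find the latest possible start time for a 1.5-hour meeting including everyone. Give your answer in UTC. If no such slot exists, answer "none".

11:00

Nikolai in UTC: 09:00-12:30, 13:45-19:30, 21:30-22:00 (subtract 1h to convert from UTC+1).
Gabriel in UTC: 10:30-13:15, 18:45-22:00 (add 9h to convert from UTC-9).
Yara in UTC: 09:00-15:30, 19:45-22:00 (subtract 2h to convert from UTC+2).
Nikolai ∩ Gabriel: 10:30-12:30, 18:45-19:30, 21:30-22:00.
Nikolai ∩ Gabriel ∩ Yara: 10:30-12:30, 21:30-22:00.
So the common availability across everyone is 10:30-12:30, 21:30-22:00.
The last common window of at least 90 minutes is 10:30-12:30; a 90-minute meeting can start as late as 11:00 and still end by 12:30.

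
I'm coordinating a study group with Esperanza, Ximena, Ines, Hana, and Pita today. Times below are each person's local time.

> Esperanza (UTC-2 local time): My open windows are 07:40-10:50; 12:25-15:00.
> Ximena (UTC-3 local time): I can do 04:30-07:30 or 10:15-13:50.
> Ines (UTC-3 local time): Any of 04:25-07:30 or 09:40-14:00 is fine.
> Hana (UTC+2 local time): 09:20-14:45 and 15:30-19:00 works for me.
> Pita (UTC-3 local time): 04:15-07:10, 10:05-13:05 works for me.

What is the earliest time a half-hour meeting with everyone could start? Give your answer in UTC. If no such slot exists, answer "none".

Esperanza in UTC: 09:40-12:50, 14:25-17:00 (add 2h to convert from UTC-2).
Ximena in UTC: 07:30-10:30, 13:15-16:50 (add 3h to convert from UTC-3).
Ines in UTC: 07:25-10:30, 12:40-17:00 (add 3h to convert from UTC-3).
Hana in UTC: 07:20-12:45, 13:30-17:00 (subtract 2h to convert from UTC+2).
Pita in UTC: 07:15-10:10, 13:05-16:05 (add 3h to convert from UTC-3).
Esperanza ∩ Ximena: 09:40-10:30, 14:25-16:50.
Esperanza ∩ Ximena ∩ Ines: 09:40-10:30, 14:25-16:50.
Esperanza ∩ Ximena ∩ Ines ∩ Hana: 09:40-10:30, 14:25-16:50.
Esperanza ∩ Ximena ∩ Ines ∩ Hana ∩ Pita: 09:40-10:10, 14:25-16:05.
So the common availability across everyone is 09:40-10:10, 14:25-16:05.
The first common window of at least 30 minutes is 09:40-10:10, so the earliest start is 09:40.

09:40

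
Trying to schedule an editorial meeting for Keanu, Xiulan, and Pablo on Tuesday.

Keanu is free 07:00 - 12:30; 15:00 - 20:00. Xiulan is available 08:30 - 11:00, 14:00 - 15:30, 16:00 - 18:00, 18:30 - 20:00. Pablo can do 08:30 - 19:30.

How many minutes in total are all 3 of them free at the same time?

360

Keanu ∩ Xiulan: 08:30-11:00, 15:00-15:30, 16:00-18:00, 18:30-20:00.
Keanu ∩ Xiulan ∩ Pablo: 08:30-11:00, 15:00-15:30, 16:00-18:00, 18:30-19:30.
Summing the common windows: 150 + 30 + 120 + 60 = 360 minutes.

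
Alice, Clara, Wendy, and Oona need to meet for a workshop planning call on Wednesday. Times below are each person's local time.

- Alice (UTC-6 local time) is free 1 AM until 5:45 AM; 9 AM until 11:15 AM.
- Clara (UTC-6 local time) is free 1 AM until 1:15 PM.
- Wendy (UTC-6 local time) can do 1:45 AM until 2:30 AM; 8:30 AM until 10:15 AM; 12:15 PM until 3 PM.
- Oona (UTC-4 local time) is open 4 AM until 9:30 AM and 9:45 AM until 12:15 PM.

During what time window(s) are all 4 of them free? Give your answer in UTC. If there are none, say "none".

Alice in UTC: 07:00-11:45, 15:00-17:15 (add 6h to convert from UTC-6).
Clara in UTC: 07:00-19:15 (add 6h to convert from UTC-6).
Wendy in UTC: 07:45-08:30, 14:30-16:15, 18:15-21:00 (add 6h to convert from UTC-6).
Oona in UTC: 08:00-13:30, 13:45-16:15 (add 4h to convert from UTC-4).
Alice ∩ Clara: 07:00-11:45, 15:00-17:15.
Alice ∩ Clara ∩ Wendy: 07:45-08:30, 15:00-16:15.
Alice ∩ Clara ∩ Wendy ∩ Oona: 08:00-08:30, 15:00-16:15.
Those are the intersection windows.

08:00-08:30, 15:00-16:15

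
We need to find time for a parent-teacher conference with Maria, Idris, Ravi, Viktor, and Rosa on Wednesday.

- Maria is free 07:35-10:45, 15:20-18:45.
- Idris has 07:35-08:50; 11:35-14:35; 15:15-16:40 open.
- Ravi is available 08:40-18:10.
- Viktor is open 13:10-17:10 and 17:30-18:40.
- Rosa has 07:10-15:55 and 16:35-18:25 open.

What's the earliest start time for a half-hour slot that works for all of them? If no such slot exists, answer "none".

15:20

Maria ∩ Idris: 07:35-08:50, 15:20-16:40.
Maria ∩ Idris ∩ Ravi: 08:40-08:50, 15:20-16:40.
Maria ∩ Idris ∩ Ravi ∩ Viktor: 15:20-16:40.
Maria ∩ Idris ∩ Ravi ∩ Viktor ∩ Rosa: 15:20-15:55, 16:35-16:40.
So the common availability across everyone is 15:20-15:55, 16:35-16:40.
The first common window of at least 30 minutes is 15:20-15:55, so the earliest start is 15:20.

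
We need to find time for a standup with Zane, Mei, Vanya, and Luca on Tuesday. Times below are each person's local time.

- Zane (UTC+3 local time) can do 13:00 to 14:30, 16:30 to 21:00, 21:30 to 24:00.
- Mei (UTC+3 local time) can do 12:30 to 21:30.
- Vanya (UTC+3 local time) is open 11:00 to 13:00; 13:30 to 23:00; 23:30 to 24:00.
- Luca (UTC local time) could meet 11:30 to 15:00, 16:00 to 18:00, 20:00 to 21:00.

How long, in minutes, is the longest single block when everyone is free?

Zane in UTC: 10:00-11:30, 13:30-18:00, 18:30-21:00 (subtract 3h to convert from UTC+3).
Mei in UTC: 09:30-18:30 (subtract 3h to convert from UTC+3).
Vanya in UTC: 08:00-10:00, 10:30-20:00, 20:30-21:00 (subtract 3h to convert from UTC+3).
Luca in UTC: 11:30-15:00, 16:00-18:00, 20:00-21:00.
Zane ∩ Mei: 10:00-11:30, 13:30-18:00.
Zane ∩ Mei ∩ Vanya: 10:30-11:30, 13:30-18:00.
Zane ∩ Mei ∩ Vanya ∩ Luca: 13:30-15:00, 16:00-18:00.
Those are the intersection windows.
The longest is 16:00-18:00 at 120 minutes.

120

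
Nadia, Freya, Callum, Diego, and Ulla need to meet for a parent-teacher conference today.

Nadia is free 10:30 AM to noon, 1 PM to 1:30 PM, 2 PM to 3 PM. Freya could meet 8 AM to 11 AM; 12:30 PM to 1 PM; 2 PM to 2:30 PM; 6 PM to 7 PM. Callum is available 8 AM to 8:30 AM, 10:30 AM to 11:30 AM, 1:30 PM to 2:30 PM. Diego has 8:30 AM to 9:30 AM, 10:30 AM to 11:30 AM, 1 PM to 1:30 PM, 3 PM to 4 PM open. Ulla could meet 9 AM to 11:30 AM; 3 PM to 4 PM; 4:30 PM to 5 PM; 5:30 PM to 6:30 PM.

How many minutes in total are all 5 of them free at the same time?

Nadia ∩ Freya: 10:30-11:00, 14:00-14:30.
Nadia ∩ Freya ∩ Callum: 10:30-11:00, 14:00-14:30.
Nadia ∩ Freya ∩ Callum ∩ Diego: 10:30-11:00.
Nadia ∩ Freya ∩ Callum ∩ Diego ∩ Ulla: 10:30-11:00.
That's a single block of 30 minutes.

30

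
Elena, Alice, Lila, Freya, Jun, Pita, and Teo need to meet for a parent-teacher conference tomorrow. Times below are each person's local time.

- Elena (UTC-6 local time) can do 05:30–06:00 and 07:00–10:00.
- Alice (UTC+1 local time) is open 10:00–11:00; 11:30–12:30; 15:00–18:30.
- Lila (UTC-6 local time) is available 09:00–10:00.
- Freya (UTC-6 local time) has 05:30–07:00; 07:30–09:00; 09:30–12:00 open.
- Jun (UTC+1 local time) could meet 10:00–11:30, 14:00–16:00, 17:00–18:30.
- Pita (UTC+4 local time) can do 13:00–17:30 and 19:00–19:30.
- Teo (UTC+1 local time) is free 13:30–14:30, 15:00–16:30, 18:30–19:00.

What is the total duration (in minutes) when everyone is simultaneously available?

Elena in UTC: 11:30-12:00, 13:00-16:00 (add 6h to convert from UTC-6).
Alice in UTC: 09:00-10:00, 10:30-11:30, 14:00-17:30 (subtract 1h to convert from UTC+1).
Lila in UTC: 15:00-16:00 (add 6h to convert from UTC-6).
Freya in UTC: 11:30-13:00, 13:30-15:00, 15:30-18:00 (add 6h to convert from UTC-6).
Jun in UTC: 09:00-10:30, 13:00-15:00, 16:00-17:30 (subtract 1h to convert from UTC+1).
Pita in UTC: 09:00-13:30, 15:00-15:30 (subtract 4h to convert from UTC+4).
Teo in UTC: 12:30-13:30, 14:00-15:30, 17:30-18:00 (subtract 1h to convert from UTC+1).
Elena ∩ Alice: 14:00-16:00.
Elena ∩ Alice ∩ Lila: 15:00-16:00.
Elena ∩ Alice ∩ Lila ∩ Freya: 15:30-16:00.
Elena ∩ Alice ∩ Lila ∩ Freya ∩ Jun: ∅.
Elena ∩ Alice ∩ Lila ∩ Freya ∩ Jun ∩ Pita: ∅.
Elena ∩ Alice ∩ Lila ∩ Freya ∩ Jun ∩ Pita ∩ Teo: ∅.
There is no time when everyone is free.
There is no common window, so the total is 0 minutes.

0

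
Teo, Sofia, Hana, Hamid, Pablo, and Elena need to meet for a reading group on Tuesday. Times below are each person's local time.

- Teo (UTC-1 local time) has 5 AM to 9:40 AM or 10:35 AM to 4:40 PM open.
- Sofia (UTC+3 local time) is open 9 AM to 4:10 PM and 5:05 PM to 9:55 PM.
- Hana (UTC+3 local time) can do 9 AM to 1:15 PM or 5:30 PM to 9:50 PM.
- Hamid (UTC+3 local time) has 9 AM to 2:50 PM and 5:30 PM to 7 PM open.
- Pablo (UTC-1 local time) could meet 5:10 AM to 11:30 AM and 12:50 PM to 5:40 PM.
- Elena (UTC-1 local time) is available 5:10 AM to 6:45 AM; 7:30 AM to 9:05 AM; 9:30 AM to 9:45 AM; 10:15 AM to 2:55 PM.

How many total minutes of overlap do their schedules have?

275

Teo in UTC: 06:00-10:40, 11:35-17:40 (add 1h to convert from UTC-1).
Sofia in UTC: 06:00-13:10, 14:05-18:55 (subtract 3h to convert from UTC+3).
Hana in UTC: 06:00-10:15, 14:30-18:50 (subtract 3h to convert from UTC+3).
Hamid in UTC: 06:00-11:50, 14:30-16:00 (subtract 3h to convert from UTC+3).
Pablo in UTC: 06:10-12:30, 13:50-18:40 (add 1h to convert from UTC-1).
Elena in UTC: 06:10-07:45, 08:30-10:05, 10:30-10:45, 11:15-15:55 (add 1h to convert from UTC-1).
Teo ∩ Sofia: 06:00-10:40, 11:35-13:10, 14:05-17:40.
Teo ∩ Sofia ∩ Hana: 06:00-10:15, 14:30-17:40.
Teo ∩ Sofia ∩ Hana ∩ Hamid: 06:00-10:15, 14:30-16:00.
Teo ∩ Sofia ∩ Hana ∩ Hamid ∩ Pablo: 06:10-10:15, 14:30-16:00.
Teo ∩ Sofia ∩ Hana ∩ Hamid ∩ Pablo ∩ Elena: 06:10-07:45, 08:30-10:05, 14:30-15:55.
Summing the common windows: 95 + 95 + 85 = 275 minutes.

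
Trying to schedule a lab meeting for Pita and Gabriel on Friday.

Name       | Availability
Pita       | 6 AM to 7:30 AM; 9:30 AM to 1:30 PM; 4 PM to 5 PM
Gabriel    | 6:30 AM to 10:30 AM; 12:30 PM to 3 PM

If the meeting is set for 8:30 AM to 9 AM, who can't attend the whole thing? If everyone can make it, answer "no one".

Pita

Pita: not fully free for 08:30-09:00. Gabriel: free for 08:30-09:00.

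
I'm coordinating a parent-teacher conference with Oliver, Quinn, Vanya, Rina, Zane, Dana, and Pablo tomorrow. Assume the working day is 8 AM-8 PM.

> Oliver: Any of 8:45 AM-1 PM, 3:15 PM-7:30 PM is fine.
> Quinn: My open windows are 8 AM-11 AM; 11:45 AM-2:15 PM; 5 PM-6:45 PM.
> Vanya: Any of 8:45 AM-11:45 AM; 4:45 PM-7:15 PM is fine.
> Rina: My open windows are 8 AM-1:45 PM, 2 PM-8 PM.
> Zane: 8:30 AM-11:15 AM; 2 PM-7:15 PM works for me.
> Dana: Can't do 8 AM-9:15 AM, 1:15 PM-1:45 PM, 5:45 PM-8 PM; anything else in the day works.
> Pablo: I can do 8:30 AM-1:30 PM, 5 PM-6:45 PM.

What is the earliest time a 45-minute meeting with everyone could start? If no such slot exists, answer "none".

Oliver free: 08:45-13:00, 15:15-19:30.
Quinn free: 08:00-11:00, 11:45-14:15, 17:00-18:45.
Vanya free: 08:45-11:45, 16:45-19:15.
Rina free: 08:00-13:45, 14:00-20:00.
Zane free: 08:30-11:15, 14:00-19:15.
Dana free: 09:15-13:15, 13:45-17:45 (invert busy blocks within the working day).
Pablo free: 08:30-13:30, 17:00-18:45.
Oliver ∩ Quinn: 08:45-11:00, 11:45-13:00, 17:00-18:45.
Oliver ∩ Quinn ∩ Vanya: 08:45-11:00, 17:00-18:45.
Oliver ∩ Quinn ∩ Vanya ∩ Rina: 08:45-11:00, 17:00-18:45.
Oliver ∩ Quinn ∩ Vanya ∩ Rina ∩ Zane: 08:45-11:00, 17:00-18:45.
Oliver ∩ Quinn ∩ Vanya ∩ Rina ∩ Zane ∩ Dana: 09:15-11:00, 17:00-17:45.
Oliver ∩ Quinn ∩ Vanya ∩ Rina ∩ Zane ∩ Dana ∩ Pablo: 09:15-11:00, 17:00-17:45.
So the common availability across everyone is 09:15-11:00, 17:00-17:45.
The first common window of at least 45 minutes is 09:15-11:00, so the earliest start is 09:15.

09:15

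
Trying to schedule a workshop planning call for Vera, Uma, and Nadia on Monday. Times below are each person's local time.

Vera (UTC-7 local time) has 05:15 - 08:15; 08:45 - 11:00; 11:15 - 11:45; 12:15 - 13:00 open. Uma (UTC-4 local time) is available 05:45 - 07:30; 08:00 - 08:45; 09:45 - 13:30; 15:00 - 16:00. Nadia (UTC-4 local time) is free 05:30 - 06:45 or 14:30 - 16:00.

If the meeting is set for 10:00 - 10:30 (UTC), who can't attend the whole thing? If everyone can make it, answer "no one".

Vera

Vera in UTC: 12:15-15:15, 15:45-18:00, 18:15-18:45, 19:15-20:00 (add 7h to convert from UTC-7).
Uma in UTC: 09:45-11:30, 12:00-12:45, 13:45-17:30, 19:00-20:00 (add 4h to convert from UTC-4).
Nadia in UTC: 09:30-10:45, 18:30-20:00 (add 4h to convert from UTC-4).
Vera: not fully free for 10:00-10:30. Uma: free for 10:00-10:30. Nadia: free for 10:00-10:30.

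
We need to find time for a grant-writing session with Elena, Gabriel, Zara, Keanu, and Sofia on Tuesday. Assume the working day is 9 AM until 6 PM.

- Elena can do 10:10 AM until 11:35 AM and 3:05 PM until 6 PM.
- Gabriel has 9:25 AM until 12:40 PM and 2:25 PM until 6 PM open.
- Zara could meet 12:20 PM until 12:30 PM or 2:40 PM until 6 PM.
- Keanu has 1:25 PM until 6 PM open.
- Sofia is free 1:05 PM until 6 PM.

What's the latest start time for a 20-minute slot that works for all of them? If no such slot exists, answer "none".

17:40

Elena ∩ Gabriel: 10:10-11:35, 15:05-18:00.
Elena ∩ Gabriel ∩ Zara: 15:05-18:00.
Elena ∩ Gabriel ∩ Zara ∩ Keanu: 15:05-18:00.
Elena ∩ Gabriel ∩ Zara ∩ Keanu ∩ Sofia: 15:05-18:00.
The last common window of at least 20 minutes is 15:05-18:00; a 20-minute meeting can start as late as 17:40 and still end by 18:00.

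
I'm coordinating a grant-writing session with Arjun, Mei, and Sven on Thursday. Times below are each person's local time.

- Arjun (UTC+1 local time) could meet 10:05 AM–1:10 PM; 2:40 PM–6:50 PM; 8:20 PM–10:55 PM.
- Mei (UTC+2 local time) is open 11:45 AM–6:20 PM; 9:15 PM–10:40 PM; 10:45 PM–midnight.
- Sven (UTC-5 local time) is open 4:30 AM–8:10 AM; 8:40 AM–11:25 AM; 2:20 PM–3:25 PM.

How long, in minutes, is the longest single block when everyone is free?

Arjun in UTC: 09:05-12:10, 13:40-17:50, 19:20-21:55 (subtract 1h to convert from UTC+1).
Mei in UTC: 09:45-16:20, 19:15-20:40, 20:45-22:00 (subtract 2h to convert from UTC+2).
Sven in UTC: 09:30-13:10, 13:40-16:25, 19:20-20:25 (add 5h to convert from UTC-5).
Arjun ∩ Mei: 09:45-12:10, 13:40-16:20, 19:20-20:40, 20:45-21:55.
Arjun ∩ Mei ∩ Sven: 09:45-12:10, 13:40-16:20, 19:20-20:25.
Those are the intersection windows.
The longest is 13:40-16:20 at 160 minutes.

160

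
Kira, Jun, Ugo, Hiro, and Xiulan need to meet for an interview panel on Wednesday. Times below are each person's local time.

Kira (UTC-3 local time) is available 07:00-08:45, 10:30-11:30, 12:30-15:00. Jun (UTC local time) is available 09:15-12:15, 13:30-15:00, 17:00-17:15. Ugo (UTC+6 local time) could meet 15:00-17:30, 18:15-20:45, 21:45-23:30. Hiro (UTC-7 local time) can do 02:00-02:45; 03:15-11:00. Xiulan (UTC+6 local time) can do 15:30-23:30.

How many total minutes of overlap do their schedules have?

150

Kira in UTC: 10:00-11:45, 13:30-14:30, 15:30-18:00 (add 3h to convert from UTC-3).
Jun in UTC: 09:15-12:15, 13:30-15:00, 17:00-17:15.
Ugo in UTC: 09:00-11:30, 12:15-14:45, 15:45-17:30 (subtract 6h to convert from UTC+6).
Hiro in UTC: 09:00-09:45, 10:15-18:00 (add 7h to convert from UTC-7).
Xiulan in UTC: 09:30-17:30 (subtract 6h to convert from UTC+6).
Kira ∩ Jun: 10:00-11:45, 13:30-14:30, 17:00-17:15.
Kira ∩ Jun ∩ Ugo: 10:00-11:30, 13:30-14:30, 17:00-17:15.
Kira ∩ Jun ∩ Ugo ∩ Hiro: 10:15-11:30, 13:30-14:30, 17:00-17:15.
Kira ∩ Jun ∩ Ugo ∩ Hiro ∩ Xiulan: 10:15-11:30, 13:30-14:30, 17:00-17:15.
Those are the intersection windows.
Summing the common windows: 75 + 60 + 15 = 150 minutes.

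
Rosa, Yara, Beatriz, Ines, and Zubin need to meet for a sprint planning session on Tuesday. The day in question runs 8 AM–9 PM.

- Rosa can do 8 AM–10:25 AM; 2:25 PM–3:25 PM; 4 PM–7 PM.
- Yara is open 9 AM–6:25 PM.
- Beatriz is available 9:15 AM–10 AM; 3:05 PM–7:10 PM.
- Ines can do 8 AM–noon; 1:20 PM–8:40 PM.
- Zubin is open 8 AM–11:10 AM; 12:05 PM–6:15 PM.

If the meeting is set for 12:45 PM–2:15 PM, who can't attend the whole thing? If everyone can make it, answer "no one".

Rosa: not fully free for 12:45-14:15. Yara: free for 12:45-14:15. Beatriz: not fully free for 12:45-14:15. Ines: not fully free for 12:45-14:15. Zubin: free for 12:45-14:15.

Beatriz, Ines, Rosa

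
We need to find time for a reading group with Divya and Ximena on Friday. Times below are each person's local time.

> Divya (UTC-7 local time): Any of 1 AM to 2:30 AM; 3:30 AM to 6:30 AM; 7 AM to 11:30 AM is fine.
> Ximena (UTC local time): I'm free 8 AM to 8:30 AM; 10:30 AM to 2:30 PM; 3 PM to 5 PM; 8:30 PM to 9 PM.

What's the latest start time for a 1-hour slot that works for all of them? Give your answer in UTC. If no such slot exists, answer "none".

16:00

Divya in UTC: 08:00-09:30, 10:30-13:30, 14:00-18:30 (add 7h to convert from UTC-7).
Ximena in UTC: 08:00-08:30, 10:30-14:30, 15:00-17:00, 20:30-21:00.
Divya ∩ Ximena: 08:00-08:30, 10:30-13:30, 14:00-14:30, 15:00-17:00.
Those are the intersection windows.
The last common window of at least 60 minutes is 15:00-17:00; a 60-minute meeting can start as late as 16:00 and still end by 17:00.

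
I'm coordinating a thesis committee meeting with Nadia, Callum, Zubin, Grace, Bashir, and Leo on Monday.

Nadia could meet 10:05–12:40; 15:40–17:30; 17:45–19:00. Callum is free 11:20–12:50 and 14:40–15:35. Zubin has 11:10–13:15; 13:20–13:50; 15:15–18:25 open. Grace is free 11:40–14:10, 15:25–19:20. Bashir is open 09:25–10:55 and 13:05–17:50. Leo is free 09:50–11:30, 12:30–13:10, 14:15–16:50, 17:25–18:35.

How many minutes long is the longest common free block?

Nadia ∩ Callum: 11:20-12:40.
Nadia ∩ Callum ∩ Zubin: 11:20-12:40.
Nadia ∩ Callum ∩ Zubin ∩ Grace: 11:40-12:40.
Nadia ∩ Callum ∩ Zubin ∩ Grace ∩ Bashir: ∅.
Nadia ∩ Callum ∩ Zubin ∩ Grace ∩ Bashir ∩ Leo: ∅.
There is no time when everyone is free.
No common window exists, so the longest block is 0 minutes.

0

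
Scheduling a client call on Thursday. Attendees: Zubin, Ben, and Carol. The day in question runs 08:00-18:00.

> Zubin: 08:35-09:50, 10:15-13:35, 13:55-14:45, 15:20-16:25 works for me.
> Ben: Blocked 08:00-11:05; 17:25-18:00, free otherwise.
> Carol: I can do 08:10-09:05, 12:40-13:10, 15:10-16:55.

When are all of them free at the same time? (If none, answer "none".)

Zubin free: 08:35-09:50, 10:15-13:35, 13:55-14:45, 15:20-16:25.
Ben free: 11:05-17:25 (invert busy blocks within the working day).
Carol free: 08:10-09:05, 12:40-13:10, 15:10-16:55.
Zubin ∩ Ben: 11:05-13:35, 13:55-14:45, 15:20-16:25.
Zubin ∩ Ben ∩ Carol: 12:40-13:10, 15:20-16:25.
Those are the intersection windows.

12:40-13:10, 15:20-16:25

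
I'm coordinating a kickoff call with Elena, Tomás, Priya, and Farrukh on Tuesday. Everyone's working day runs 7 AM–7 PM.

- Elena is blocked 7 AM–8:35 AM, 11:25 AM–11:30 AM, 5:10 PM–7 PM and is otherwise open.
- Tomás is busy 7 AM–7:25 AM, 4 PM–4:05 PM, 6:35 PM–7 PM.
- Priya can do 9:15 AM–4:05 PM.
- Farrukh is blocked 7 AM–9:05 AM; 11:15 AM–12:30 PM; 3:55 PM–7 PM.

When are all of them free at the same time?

Elena free: 08:35-11:25, 11:30-17:10 (invert busy blocks within the working day).
Tomás free: 07:25-16:00, 16:05-18:35 (invert busy blocks within the working day).
Priya free: 09:15-16:05.
Farrukh free: 09:05-11:15, 12:30-15:55 (invert busy blocks within the working day).
Elena ∩ Tomás: 08:35-11:25, 11:30-16:00, 16:05-17:10.
Elena ∩ Tomás ∩ Priya: 09:15-11:25, 11:30-16:00.
Elena ∩ Tomás ∩ Priya ∩ Farrukh: 09:15-11:15, 12:30-15:55.
Those are the intersection windows.

09:15-11:15, 12:30-15:55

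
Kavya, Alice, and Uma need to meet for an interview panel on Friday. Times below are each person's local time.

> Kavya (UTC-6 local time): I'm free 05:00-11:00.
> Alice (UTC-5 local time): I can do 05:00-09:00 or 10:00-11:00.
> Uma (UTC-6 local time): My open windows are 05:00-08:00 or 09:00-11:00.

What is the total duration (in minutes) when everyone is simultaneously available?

Kavya in UTC: 11:00-17:00 (add 6h to convert from UTC-6).
Alice in UTC: 10:00-14:00, 15:00-16:00 (add 5h to convert from UTC-5).
Uma in UTC: 11:00-14:00, 15:00-17:00 (add 6h to convert from UTC-6).
Kavya ∩ Alice: 11:00-14:00, 15:00-16:00.
Kavya ∩ Alice ∩ Uma: 11:00-14:00, 15:00-16:00.
So the common availability across everyone is 11:00-14:00, 15:00-16:00.
Summing the common windows: 180 + 60 = 240 minutes.

240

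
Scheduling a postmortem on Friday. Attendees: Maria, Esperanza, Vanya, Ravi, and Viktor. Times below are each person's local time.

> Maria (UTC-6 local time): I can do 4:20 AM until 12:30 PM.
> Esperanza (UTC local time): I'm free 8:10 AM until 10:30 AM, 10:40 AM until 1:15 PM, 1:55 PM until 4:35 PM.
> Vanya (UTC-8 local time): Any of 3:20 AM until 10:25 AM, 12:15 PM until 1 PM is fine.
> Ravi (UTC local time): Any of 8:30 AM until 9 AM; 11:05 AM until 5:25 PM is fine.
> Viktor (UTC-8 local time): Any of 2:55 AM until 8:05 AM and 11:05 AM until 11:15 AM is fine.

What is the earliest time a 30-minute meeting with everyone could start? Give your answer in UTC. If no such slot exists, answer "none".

Maria in UTC: 10:20-18:30 (add 6h to convert from UTC-6).
Esperanza in UTC: 08:10-10:30, 10:40-13:15, 13:55-16:35.
Vanya in UTC: 11:20-18:25, 20:15-21:00 (add 8h to convert from UTC-8).
Ravi in UTC: 08:30-09:00, 11:05-17:25.
Viktor in UTC: 10:55-16:05, 19:05-19:15 (add 8h to convert from UTC-8).
Maria ∩ Esperanza: 10:20-10:30, 10:40-13:15, 13:55-16:35.
Maria ∩ Esperanza ∩ Vanya: 11:20-13:15, 13:55-16:35.
Maria ∩ Esperanza ∩ Vanya ∩ Ravi: 11:20-13:15, 13:55-16:35.
Maria ∩ Esperanza ∩ Vanya ∩ Ravi ∩ Viktor: 11:20-13:15, 13:55-16:05.
So the common availability across everyone is 11:20-13:15, 13:55-16:05.
The first common window of at least 30 minutes is 11:20-13:15, so the earliest start is 11:20.

11:20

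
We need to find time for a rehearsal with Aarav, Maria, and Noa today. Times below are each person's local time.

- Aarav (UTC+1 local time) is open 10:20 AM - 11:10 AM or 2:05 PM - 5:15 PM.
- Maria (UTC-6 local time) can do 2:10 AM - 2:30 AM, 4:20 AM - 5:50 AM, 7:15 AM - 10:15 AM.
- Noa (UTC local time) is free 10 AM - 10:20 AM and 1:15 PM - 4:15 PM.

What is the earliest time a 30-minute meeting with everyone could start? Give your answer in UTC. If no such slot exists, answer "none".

Aarav in UTC: 09:20-10:10, 13:05-16:15 (subtract 1h to convert from UTC+1).
Maria in UTC: 08:10-08:30, 10:20-11:50, 13:15-16:15 (add 6h to convert from UTC-6).
Noa in UTC: 10:00-10:20, 13:15-16:15.
Aarav ∩ Maria: 13:15-16:15.
Aarav ∩ Maria ∩ Noa: 13:15-16:15.
The first common window of at least 30 minutes is 13:15-16:15, so the earliest start is 13:15.

13:15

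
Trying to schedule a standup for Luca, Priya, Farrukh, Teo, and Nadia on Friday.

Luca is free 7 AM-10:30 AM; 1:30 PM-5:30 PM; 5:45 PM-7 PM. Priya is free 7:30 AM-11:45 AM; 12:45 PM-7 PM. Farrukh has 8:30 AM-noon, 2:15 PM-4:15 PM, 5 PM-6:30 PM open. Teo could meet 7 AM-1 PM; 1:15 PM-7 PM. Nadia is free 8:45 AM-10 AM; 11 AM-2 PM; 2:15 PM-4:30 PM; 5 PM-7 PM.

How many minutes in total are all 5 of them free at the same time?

Luca ∩ Priya: 07:30-10:30, 13:30-17:30, 17:45-19:00.
Luca ∩ Priya ∩ Farrukh: 08:30-10:30, 14:15-16:15, 17:00-17:30, 17:45-18:30.
Luca ∩ Priya ∩ Farrukh ∩ Teo: 08:30-10:30, 14:15-16:15, 17:00-17:30, 17:45-18:30.
Luca ∩ Priya ∩ Farrukh ∩ Teo ∩ Nadia: 08:45-10:00, 14:15-16:15, 17:00-17:30, 17:45-18:30.
Summing the common windows: 75 + 120 + 30 + 45 = 270 minutes.

270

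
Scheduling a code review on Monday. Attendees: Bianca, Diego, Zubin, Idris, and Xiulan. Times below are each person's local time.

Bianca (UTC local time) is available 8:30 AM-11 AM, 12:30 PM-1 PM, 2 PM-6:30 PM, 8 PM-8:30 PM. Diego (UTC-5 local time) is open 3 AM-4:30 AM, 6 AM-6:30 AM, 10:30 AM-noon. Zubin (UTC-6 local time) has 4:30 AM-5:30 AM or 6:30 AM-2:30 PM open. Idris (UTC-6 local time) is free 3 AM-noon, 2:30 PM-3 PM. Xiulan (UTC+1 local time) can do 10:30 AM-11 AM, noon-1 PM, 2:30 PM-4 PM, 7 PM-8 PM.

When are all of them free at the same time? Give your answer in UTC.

none

Bianca in UTC: 08:30-11:00, 12:30-13:00, 14:00-18:30, 20:00-20:30.
Diego in UTC: 08:00-09:30, 11:00-11:30, 15:30-17:00 (add 5h to convert from UTC-5).
Zubin in UTC: 10:30-11:30, 12:30-20:30 (add 6h to convert from UTC-6).
Idris in UTC: 09:00-18:00, 20:30-21:00 (add 6h to convert from UTC-6).
Xiulan in UTC: 09:30-10:00, 11:00-12:00, 13:30-15:00, 18:00-19:00 (subtract 1h to convert from UTC+1).
Bianca ∩ Diego: 08:30-09:30, 15:30-17:00.
Bianca ∩ Diego ∩ Zubin: 15:30-17:00.
Bianca ∩ Diego ∩ Zubin ∩ Idris: 15:30-17:00.
Bianca ∩ Diego ∩ Zubin ∩ Idris ∩ Xiulan: ∅.
There is no time when everyone is free.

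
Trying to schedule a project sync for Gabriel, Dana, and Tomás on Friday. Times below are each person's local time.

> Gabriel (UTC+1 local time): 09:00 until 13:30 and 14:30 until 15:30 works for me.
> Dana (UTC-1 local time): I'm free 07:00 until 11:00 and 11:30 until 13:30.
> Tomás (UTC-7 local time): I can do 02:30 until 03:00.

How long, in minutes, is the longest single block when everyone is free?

30

Gabriel in UTC: 08:00-12:30, 13:30-14:30 (subtract 1h to convert from UTC+1).
Dana in UTC: 08:00-12:00, 12:30-14:30 (add 1h to convert from UTC-1).
Tomás in UTC: 09:30-10:00 (add 7h to convert from UTC-7).
Gabriel ∩ Dana: 08:00-12:00, 13:30-14:30.
Gabriel ∩ Dana ∩ Tomás: 09:30-10:00.
So the common availability across everyone is 09:30-10:00.
The longest is 09:30-10:00 at 30 minutes.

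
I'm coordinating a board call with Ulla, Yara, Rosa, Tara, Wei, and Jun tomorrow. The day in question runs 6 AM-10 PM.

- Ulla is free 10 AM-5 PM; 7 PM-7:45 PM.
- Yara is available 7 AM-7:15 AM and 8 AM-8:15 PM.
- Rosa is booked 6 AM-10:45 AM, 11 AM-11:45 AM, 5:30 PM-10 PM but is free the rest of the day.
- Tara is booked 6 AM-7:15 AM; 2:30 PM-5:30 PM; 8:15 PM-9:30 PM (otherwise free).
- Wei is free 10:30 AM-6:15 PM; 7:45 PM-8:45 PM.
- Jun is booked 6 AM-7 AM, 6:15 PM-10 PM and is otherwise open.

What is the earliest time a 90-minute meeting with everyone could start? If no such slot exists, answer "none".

Ulla free: 10:00-17:00, 19:00-19:45.
Yara free: 07:00-07:15, 08:00-20:15.
Rosa free: 10:45-11:00, 11:45-17:30 (invert busy blocks within the working day).
Tara free: 07:15-14:30, 17:30-20:15, 21:30-22:00 (invert busy blocks within the working day).
Wei free: 10:30-18:15, 19:45-20:45.
Jun free: 07:00-18:15 (invert busy blocks within the working day).
Ulla ∩ Yara: 10:00-17:00, 19:00-19:45.
Ulla ∩ Yara ∩ Rosa: 10:45-11:00, 11:45-17:00.
Ulla ∩ Yara ∩ Rosa ∩ Tara: 10:45-11:00, 11:45-14:30.
Ulla ∩ Yara ∩ Rosa ∩ Tara ∩ Wei: 10:45-11:00, 11:45-14:30.
Ulla ∩ Yara ∩ Rosa ∩ Tara ∩ Wei ∩ Jun: 10:45-11:00, 11:45-14:30.
So the common availability across everyone is 10:45-11:00, 11:45-14:30.
The first common window of at least 90 minutes is 11:45-14:30, so the earliest start is 11:45.

11:45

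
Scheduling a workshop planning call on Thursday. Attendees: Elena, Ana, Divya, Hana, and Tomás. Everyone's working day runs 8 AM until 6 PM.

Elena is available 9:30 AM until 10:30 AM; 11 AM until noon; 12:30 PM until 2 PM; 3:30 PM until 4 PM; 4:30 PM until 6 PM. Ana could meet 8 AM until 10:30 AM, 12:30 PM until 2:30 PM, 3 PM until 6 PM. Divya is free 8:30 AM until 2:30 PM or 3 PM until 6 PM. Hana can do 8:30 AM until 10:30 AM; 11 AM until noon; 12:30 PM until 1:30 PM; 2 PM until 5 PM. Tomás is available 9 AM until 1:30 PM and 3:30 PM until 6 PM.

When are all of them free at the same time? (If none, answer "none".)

Elena ∩ Ana: 09:30-10:30, 12:30-14:00, 15:30-16:00, 16:30-18:00.
Elena ∩ Ana ∩ Divya: 09:30-10:30, 12:30-14:00, 15:30-16:00, 16:30-18:00.
Elena ∩ Ana ∩ Divya ∩ Hana: 09:30-10:30, 12:30-13:30, 15:30-16:00, 16:30-17:00.
Elena ∩ Ana ∩ Divya ∩ Hana ∩ Tomás: 09:30-10:30, 12:30-13:30, 15:30-16:00, 16:30-17:00.

09:30-10:30, 12:30-13:30, 15:30-16:00, 16:30-17:00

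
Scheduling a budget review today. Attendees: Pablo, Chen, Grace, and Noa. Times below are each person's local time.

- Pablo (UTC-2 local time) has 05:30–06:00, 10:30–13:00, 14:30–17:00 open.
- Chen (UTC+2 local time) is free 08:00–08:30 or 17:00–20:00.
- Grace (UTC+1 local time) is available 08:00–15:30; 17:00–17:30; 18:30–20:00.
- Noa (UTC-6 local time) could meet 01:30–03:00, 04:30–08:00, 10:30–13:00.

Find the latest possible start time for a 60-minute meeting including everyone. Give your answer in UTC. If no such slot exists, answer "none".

Pablo in UTC: 07:30-08:00, 12:30-15:00, 16:30-19:00 (add 2h to convert from UTC-2).
Chen in UTC: 06:00-06:30, 15:00-18:00 (subtract 2h to convert from UTC+2).
Grace in UTC: 07:00-14:30, 16:00-16:30, 17:30-19:00 (subtract 1h to convert from UTC+1).
Noa in UTC: 07:30-09:00, 10:30-14:00, 16:30-19:00 (add 6h to convert from UTC-6).
Pablo ∩ Chen: 16:30-18:00.
Pablo ∩ Chen ∩ Grace: 17:30-18:00.
Pablo ∩ Chen ∩ Grace ∩ Noa: 17:30-18:00.
No common window is at least 60 minutes long.

none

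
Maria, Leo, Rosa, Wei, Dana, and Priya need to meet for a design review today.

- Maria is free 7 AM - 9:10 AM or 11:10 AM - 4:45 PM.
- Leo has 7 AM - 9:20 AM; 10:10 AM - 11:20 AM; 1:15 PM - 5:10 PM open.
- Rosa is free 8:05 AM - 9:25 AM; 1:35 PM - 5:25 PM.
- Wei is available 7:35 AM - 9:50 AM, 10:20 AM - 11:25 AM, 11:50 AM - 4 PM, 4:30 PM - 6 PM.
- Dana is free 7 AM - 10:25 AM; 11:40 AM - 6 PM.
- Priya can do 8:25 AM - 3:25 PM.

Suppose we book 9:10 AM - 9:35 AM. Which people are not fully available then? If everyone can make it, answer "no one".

Maria: not fully free for 09:10-09:35. Leo: not fully free for 09:10-09:35. Rosa: not fully free for 09:10-09:35. Wei: free for 09:10-09:35. Dana: free for 09:10-09:35. Priya: free for 09:10-09:35.

Leo, Maria, Rosa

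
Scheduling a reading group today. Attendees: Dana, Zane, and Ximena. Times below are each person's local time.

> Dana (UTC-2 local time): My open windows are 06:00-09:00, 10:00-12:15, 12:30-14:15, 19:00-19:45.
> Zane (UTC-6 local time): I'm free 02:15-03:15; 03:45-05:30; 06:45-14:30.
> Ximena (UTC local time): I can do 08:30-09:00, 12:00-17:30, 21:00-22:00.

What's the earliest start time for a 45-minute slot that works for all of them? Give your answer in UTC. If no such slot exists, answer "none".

Dana in UTC: 08:00-11:00, 12:00-14:15, 14:30-16:15, 21:00-21:45 (add 2h to convert from UTC-2).
Zane in UTC: 08:15-09:15, 09:45-11:30, 12:45-20:30 (add 6h to convert from UTC-6).
Ximena in UTC: 08:30-09:00, 12:00-17:30, 21:00-22:00.
Dana ∩ Zane: 08:15-09:15, 09:45-11:00, 12:45-14:15, 14:30-16:15.
Dana ∩ Zane ∩ Ximena: 08:30-09:00, 12:45-14:15, 14:30-16:15.
The first common window of at least 45 minutes is 12:45-14:15, so the earliest start is 12:45.

12:45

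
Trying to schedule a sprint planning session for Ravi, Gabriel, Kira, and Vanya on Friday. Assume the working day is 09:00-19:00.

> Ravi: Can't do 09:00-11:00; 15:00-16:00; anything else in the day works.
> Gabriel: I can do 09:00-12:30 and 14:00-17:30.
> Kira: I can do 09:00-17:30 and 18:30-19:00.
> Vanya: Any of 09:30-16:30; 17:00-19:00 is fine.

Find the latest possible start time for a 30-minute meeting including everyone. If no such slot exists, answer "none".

17:00

Ravi free: 11:00-15:00, 16:00-19:00 (invert busy blocks within the working day).
Gabriel free: 09:00-12:30, 14:00-17:30.
Kira free: 09:00-17:30, 18:30-19:00.
Vanya free: 09:30-16:30, 17:00-19:00.
Ravi ∩ Gabriel: 11:00-12:30, 14:00-15:00, 16:00-17:30.
Ravi ∩ Gabriel ∩ Kira: 11:00-12:30, 14:00-15:00, 16:00-17:30.
Ravi ∩ Gabriel ∩ Kira ∩ Vanya: 11:00-12:30, 14:00-15:00, 16:00-16:30, 17:00-17:30.
So the common availability across everyone is 11:00-12:30, 14:00-15:00, 16:00-16:30, 17:00-17:30.
The last common window of at least 30 minutes is 17:00-17:30; a 30-minute meeting can start as late as 17:00 and still end by 17:30.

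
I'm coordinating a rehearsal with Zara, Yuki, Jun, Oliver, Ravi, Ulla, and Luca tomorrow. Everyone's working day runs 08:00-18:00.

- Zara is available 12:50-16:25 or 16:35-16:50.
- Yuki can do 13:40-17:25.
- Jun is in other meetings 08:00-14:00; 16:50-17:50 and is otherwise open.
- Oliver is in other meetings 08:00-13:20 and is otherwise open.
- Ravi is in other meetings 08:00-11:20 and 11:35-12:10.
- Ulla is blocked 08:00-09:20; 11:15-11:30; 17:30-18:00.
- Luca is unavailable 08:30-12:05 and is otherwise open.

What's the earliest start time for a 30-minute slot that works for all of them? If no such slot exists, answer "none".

14:00

Zara free: 12:50-16:25, 16:35-16:50.
Yuki free: 13:40-17:25.
Jun free: 14:00-16:50, 17:50-18:00 (invert busy blocks within the working day).
Oliver free: 13:20-18:00 (invert busy blocks within the working day).
Ravi free: 11:20-11:35, 12:10-18:00 (invert busy blocks within the working day).
Ulla free: 09:20-11:15, 11:30-17:30 (invert busy blocks within the working day).
Luca free: 08:00-08:30, 12:05-18:00 (invert busy blocks within the working day).
Zara ∩ Yuki: 13:40-16:25, 16:35-16:50.
Zara ∩ Yuki ∩ Jun: 14:00-16:25, 16:35-16:50.
Zara ∩ Yuki ∩ Jun ∩ Oliver: 14:00-16:25, 16:35-16:50.
Zara ∩ Yuki ∩ Jun ∩ Oliver ∩ Ravi: 14:00-16:25, 16:35-16:50.
Zara ∩ Yuki ∩ Jun ∩ Oliver ∩ Ravi ∩ Ulla: 14:00-16:25, 16:35-16:50.
Zara ∩ Yuki ∩ Jun ∩ Oliver ∩ Ravi ∩ Ulla ∩ Luca: 14:00-16:25, 16:35-16:50.
The first common window of at least 30 minutes is 14:00-16:25, so the earliest start is 14:00.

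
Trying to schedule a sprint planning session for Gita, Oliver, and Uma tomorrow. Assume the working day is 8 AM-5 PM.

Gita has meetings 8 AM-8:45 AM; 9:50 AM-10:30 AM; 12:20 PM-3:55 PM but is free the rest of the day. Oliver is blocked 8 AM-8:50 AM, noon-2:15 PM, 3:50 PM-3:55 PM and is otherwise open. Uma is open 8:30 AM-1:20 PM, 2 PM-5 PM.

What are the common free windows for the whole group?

Gita free: 08:45-09:50, 10:30-12:20, 15:55-17:00 (invert busy blocks within the working day).
Oliver free: 08:50-12:00, 14:15-15:50, 15:55-17:00 (invert busy blocks within the working day).
Uma free: 08:30-13:20, 14:00-17:00.
Gita ∩ Oliver: 08:50-09:50, 10:30-12:00, 15:55-17:00.
Gita ∩ Oliver ∩ Uma: 08:50-09:50, 10:30-12:00, 15:55-17:00.
So the common availability across everyone is 08:50-09:50, 10:30-12:00, 15:55-17:00.

08:50-09:50, 10:30-12:00, 15:55-17:00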